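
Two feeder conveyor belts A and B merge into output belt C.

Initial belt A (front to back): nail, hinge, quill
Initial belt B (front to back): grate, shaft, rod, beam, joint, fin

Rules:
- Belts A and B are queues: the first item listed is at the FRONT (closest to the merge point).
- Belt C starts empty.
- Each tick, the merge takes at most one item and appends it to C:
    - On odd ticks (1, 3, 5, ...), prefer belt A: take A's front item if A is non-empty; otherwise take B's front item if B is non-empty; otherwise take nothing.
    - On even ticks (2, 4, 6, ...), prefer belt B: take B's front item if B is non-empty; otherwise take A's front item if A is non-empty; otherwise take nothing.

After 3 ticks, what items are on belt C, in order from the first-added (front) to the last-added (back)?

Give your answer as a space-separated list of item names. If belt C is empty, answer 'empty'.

Answer: nail grate hinge

Derivation:
Tick 1: prefer A, take nail from A; A=[hinge,quill] B=[grate,shaft,rod,beam,joint,fin] C=[nail]
Tick 2: prefer B, take grate from B; A=[hinge,quill] B=[shaft,rod,beam,joint,fin] C=[nail,grate]
Tick 3: prefer A, take hinge from A; A=[quill] B=[shaft,rod,beam,joint,fin] C=[nail,grate,hinge]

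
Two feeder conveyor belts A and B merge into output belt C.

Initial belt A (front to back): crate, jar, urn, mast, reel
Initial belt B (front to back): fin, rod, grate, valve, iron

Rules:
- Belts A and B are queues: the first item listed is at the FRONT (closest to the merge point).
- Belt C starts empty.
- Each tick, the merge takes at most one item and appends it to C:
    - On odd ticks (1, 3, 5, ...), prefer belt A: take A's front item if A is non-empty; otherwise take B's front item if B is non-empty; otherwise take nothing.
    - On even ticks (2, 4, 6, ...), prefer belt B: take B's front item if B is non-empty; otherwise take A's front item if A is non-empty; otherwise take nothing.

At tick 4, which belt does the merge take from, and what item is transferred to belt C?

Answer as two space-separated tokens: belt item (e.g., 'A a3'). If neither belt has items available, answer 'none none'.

Tick 1: prefer A, take crate from A; A=[jar,urn,mast,reel] B=[fin,rod,grate,valve,iron] C=[crate]
Tick 2: prefer B, take fin from B; A=[jar,urn,mast,reel] B=[rod,grate,valve,iron] C=[crate,fin]
Tick 3: prefer A, take jar from A; A=[urn,mast,reel] B=[rod,grate,valve,iron] C=[crate,fin,jar]
Tick 4: prefer B, take rod from B; A=[urn,mast,reel] B=[grate,valve,iron] C=[crate,fin,jar,rod]

Answer: B rod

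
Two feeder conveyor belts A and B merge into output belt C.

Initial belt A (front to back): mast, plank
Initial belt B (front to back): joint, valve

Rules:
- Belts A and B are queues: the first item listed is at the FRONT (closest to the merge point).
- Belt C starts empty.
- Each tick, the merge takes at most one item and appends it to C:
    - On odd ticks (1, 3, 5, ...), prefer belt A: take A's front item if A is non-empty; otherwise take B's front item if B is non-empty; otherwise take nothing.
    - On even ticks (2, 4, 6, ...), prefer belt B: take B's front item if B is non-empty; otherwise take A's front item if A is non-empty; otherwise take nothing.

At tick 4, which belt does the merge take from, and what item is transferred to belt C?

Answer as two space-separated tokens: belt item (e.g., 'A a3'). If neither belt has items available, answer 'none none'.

Tick 1: prefer A, take mast from A; A=[plank] B=[joint,valve] C=[mast]
Tick 2: prefer B, take joint from B; A=[plank] B=[valve] C=[mast,joint]
Tick 3: prefer A, take plank from A; A=[-] B=[valve] C=[mast,joint,plank]
Tick 4: prefer B, take valve from B; A=[-] B=[-] C=[mast,joint,plank,valve]

Answer: B valve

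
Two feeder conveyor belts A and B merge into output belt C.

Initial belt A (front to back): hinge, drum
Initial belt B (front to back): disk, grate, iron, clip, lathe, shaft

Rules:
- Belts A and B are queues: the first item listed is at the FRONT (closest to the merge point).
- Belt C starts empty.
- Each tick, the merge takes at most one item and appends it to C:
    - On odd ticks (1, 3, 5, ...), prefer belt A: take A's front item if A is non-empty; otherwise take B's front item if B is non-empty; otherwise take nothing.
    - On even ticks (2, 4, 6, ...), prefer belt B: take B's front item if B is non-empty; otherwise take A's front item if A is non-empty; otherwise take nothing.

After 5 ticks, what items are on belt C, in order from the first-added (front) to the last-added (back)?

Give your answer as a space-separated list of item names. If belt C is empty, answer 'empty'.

Tick 1: prefer A, take hinge from A; A=[drum] B=[disk,grate,iron,clip,lathe,shaft] C=[hinge]
Tick 2: prefer B, take disk from B; A=[drum] B=[grate,iron,clip,lathe,shaft] C=[hinge,disk]
Tick 3: prefer A, take drum from A; A=[-] B=[grate,iron,clip,lathe,shaft] C=[hinge,disk,drum]
Tick 4: prefer B, take grate from B; A=[-] B=[iron,clip,lathe,shaft] C=[hinge,disk,drum,grate]
Tick 5: prefer A, take iron from B; A=[-] B=[clip,lathe,shaft] C=[hinge,disk,drum,grate,iron]

Answer: hinge disk drum grate iron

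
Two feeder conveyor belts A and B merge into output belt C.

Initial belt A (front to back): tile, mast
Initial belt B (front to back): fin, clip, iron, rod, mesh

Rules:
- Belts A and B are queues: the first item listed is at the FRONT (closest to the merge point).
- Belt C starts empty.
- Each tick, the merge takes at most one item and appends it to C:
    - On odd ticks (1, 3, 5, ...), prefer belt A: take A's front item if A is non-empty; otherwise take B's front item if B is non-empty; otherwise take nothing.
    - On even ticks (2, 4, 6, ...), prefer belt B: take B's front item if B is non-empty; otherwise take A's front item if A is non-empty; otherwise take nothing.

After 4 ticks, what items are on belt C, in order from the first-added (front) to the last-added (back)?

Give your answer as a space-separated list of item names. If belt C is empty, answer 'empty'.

Tick 1: prefer A, take tile from A; A=[mast] B=[fin,clip,iron,rod,mesh] C=[tile]
Tick 2: prefer B, take fin from B; A=[mast] B=[clip,iron,rod,mesh] C=[tile,fin]
Tick 3: prefer A, take mast from A; A=[-] B=[clip,iron,rod,mesh] C=[tile,fin,mast]
Tick 4: prefer B, take clip from B; A=[-] B=[iron,rod,mesh] C=[tile,fin,mast,clip]

Answer: tile fin mast clip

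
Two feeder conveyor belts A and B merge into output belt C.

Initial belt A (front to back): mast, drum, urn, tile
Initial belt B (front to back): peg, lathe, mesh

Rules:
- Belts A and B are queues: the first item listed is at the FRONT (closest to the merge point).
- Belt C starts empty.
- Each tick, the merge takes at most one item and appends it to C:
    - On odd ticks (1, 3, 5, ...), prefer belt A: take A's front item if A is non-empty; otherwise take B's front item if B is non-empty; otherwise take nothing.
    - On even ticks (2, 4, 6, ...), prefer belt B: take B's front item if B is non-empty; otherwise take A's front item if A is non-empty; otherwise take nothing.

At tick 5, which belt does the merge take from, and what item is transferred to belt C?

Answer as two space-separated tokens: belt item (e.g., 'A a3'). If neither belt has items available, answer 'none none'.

Tick 1: prefer A, take mast from A; A=[drum,urn,tile] B=[peg,lathe,mesh] C=[mast]
Tick 2: prefer B, take peg from B; A=[drum,urn,tile] B=[lathe,mesh] C=[mast,peg]
Tick 3: prefer A, take drum from A; A=[urn,tile] B=[lathe,mesh] C=[mast,peg,drum]
Tick 4: prefer B, take lathe from B; A=[urn,tile] B=[mesh] C=[mast,peg,drum,lathe]
Tick 5: prefer A, take urn from A; A=[tile] B=[mesh] C=[mast,peg,drum,lathe,urn]

Answer: A urn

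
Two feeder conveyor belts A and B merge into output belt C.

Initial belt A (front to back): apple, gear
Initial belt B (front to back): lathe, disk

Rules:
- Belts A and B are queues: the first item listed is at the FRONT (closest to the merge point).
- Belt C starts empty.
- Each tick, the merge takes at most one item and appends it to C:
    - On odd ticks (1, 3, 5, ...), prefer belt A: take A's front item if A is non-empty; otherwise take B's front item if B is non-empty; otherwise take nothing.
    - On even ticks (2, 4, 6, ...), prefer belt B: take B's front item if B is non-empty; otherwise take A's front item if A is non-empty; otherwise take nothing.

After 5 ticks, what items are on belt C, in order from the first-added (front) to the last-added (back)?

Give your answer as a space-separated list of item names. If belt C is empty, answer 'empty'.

Tick 1: prefer A, take apple from A; A=[gear] B=[lathe,disk] C=[apple]
Tick 2: prefer B, take lathe from B; A=[gear] B=[disk] C=[apple,lathe]
Tick 3: prefer A, take gear from A; A=[-] B=[disk] C=[apple,lathe,gear]
Tick 4: prefer B, take disk from B; A=[-] B=[-] C=[apple,lathe,gear,disk]
Tick 5: prefer A, both empty, nothing taken; A=[-] B=[-] C=[apple,lathe,gear,disk]

Answer: apple lathe gear disk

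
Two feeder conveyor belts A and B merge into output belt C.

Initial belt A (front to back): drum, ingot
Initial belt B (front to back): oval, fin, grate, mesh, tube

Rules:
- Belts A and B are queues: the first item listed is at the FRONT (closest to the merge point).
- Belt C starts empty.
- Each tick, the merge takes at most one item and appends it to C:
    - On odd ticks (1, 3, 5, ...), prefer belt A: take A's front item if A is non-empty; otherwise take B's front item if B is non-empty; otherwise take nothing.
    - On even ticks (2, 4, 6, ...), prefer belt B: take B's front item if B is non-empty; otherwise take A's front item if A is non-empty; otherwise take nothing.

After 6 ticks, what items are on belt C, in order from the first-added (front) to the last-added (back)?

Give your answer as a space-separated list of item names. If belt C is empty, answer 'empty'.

Answer: drum oval ingot fin grate mesh

Derivation:
Tick 1: prefer A, take drum from A; A=[ingot] B=[oval,fin,grate,mesh,tube] C=[drum]
Tick 2: prefer B, take oval from B; A=[ingot] B=[fin,grate,mesh,tube] C=[drum,oval]
Tick 3: prefer A, take ingot from A; A=[-] B=[fin,grate,mesh,tube] C=[drum,oval,ingot]
Tick 4: prefer B, take fin from B; A=[-] B=[grate,mesh,tube] C=[drum,oval,ingot,fin]
Tick 5: prefer A, take grate from B; A=[-] B=[mesh,tube] C=[drum,oval,ingot,fin,grate]
Tick 6: prefer B, take mesh from B; A=[-] B=[tube] C=[drum,oval,ingot,fin,grate,mesh]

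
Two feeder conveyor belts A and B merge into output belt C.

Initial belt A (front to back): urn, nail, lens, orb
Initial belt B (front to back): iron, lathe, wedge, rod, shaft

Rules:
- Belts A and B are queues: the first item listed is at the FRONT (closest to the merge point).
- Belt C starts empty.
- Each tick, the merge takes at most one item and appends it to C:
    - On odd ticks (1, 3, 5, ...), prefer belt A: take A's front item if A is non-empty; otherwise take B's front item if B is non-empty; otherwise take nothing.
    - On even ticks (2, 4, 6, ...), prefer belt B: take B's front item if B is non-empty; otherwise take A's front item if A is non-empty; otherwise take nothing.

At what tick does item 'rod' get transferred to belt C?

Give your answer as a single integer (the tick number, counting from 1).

Tick 1: prefer A, take urn from A; A=[nail,lens,orb] B=[iron,lathe,wedge,rod,shaft] C=[urn]
Tick 2: prefer B, take iron from B; A=[nail,lens,orb] B=[lathe,wedge,rod,shaft] C=[urn,iron]
Tick 3: prefer A, take nail from A; A=[lens,orb] B=[lathe,wedge,rod,shaft] C=[urn,iron,nail]
Tick 4: prefer B, take lathe from B; A=[lens,orb] B=[wedge,rod,shaft] C=[urn,iron,nail,lathe]
Tick 5: prefer A, take lens from A; A=[orb] B=[wedge,rod,shaft] C=[urn,iron,nail,lathe,lens]
Tick 6: prefer B, take wedge from B; A=[orb] B=[rod,shaft] C=[urn,iron,nail,lathe,lens,wedge]
Tick 7: prefer A, take orb from A; A=[-] B=[rod,shaft] C=[urn,iron,nail,lathe,lens,wedge,orb]
Tick 8: prefer B, take rod from B; A=[-] B=[shaft] C=[urn,iron,nail,lathe,lens,wedge,orb,rod]

Answer: 8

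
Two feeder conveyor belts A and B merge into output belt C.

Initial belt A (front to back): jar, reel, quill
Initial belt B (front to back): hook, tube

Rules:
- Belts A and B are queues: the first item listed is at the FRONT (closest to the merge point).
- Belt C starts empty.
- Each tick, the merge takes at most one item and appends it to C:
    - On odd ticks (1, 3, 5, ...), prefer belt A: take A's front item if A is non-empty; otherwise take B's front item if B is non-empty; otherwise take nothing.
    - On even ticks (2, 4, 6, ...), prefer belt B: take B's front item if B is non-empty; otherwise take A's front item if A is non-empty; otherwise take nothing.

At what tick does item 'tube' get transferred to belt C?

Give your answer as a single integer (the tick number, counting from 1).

Tick 1: prefer A, take jar from A; A=[reel,quill] B=[hook,tube] C=[jar]
Tick 2: prefer B, take hook from B; A=[reel,quill] B=[tube] C=[jar,hook]
Tick 3: prefer A, take reel from A; A=[quill] B=[tube] C=[jar,hook,reel]
Tick 4: prefer B, take tube from B; A=[quill] B=[-] C=[jar,hook,reel,tube]

Answer: 4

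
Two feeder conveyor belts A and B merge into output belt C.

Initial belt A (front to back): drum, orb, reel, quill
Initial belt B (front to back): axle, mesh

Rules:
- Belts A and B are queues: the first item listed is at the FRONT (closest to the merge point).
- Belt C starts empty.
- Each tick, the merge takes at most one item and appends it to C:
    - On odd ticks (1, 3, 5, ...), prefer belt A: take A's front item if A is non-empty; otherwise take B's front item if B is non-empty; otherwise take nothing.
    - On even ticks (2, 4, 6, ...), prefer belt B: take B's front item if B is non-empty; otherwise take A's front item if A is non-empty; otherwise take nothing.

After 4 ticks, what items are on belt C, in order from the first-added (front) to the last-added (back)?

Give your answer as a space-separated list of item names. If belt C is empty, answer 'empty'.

Tick 1: prefer A, take drum from A; A=[orb,reel,quill] B=[axle,mesh] C=[drum]
Tick 2: prefer B, take axle from B; A=[orb,reel,quill] B=[mesh] C=[drum,axle]
Tick 3: prefer A, take orb from A; A=[reel,quill] B=[mesh] C=[drum,axle,orb]
Tick 4: prefer B, take mesh from B; A=[reel,quill] B=[-] C=[drum,axle,orb,mesh]

Answer: drum axle orb mesh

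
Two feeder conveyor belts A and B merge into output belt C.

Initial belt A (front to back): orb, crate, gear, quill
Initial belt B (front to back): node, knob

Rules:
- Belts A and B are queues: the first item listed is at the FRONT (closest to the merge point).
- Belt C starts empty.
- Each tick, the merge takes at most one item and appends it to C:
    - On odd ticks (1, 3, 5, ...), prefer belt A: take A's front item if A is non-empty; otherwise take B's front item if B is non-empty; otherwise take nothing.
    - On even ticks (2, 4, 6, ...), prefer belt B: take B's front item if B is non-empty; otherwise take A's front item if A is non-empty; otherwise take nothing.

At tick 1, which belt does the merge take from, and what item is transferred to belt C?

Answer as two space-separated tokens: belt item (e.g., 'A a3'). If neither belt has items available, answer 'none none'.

Answer: A orb

Derivation:
Tick 1: prefer A, take orb from A; A=[crate,gear,quill] B=[node,knob] C=[orb]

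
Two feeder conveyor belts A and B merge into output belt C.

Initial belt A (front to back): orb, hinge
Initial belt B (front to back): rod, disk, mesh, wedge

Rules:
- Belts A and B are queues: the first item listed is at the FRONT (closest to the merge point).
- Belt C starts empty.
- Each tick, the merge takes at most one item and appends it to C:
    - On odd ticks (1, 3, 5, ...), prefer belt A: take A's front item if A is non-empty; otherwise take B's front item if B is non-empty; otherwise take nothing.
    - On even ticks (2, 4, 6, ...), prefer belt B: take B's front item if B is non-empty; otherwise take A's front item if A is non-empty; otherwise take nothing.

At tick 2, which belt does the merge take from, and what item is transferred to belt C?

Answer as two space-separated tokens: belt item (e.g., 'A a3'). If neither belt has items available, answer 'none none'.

Answer: B rod

Derivation:
Tick 1: prefer A, take orb from A; A=[hinge] B=[rod,disk,mesh,wedge] C=[orb]
Tick 2: prefer B, take rod from B; A=[hinge] B=[disk,mesh,wedge] C=[orb,rod]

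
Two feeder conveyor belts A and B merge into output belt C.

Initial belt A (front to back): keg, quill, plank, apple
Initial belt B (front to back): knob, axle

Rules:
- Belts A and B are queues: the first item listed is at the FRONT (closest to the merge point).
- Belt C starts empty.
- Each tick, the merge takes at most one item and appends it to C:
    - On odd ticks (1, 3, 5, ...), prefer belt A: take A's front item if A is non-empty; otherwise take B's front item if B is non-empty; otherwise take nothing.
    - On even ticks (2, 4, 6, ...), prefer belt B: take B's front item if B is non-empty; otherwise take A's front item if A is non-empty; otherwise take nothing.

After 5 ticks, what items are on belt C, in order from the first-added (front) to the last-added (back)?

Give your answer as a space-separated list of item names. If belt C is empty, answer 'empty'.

Answer: keg knob quill axle plank

Derivation:
Tick 1: prefer A, take keg from A; A=[quill,plank,apple] B=[knob,axle] C=[keg]
Tick 2: prefer B, take knob from B; A=[quill,plank,apple] B=[axle] C=[keg,knob]
Tick 3: prefer A, take quill from A; A=[plank,apple] B=[axle] C=[keg,knob,quill]
Tick 4: prefer B, take axle from B; A=[plank,apple] B=[-] C=[keg,knob,quill,axle]
Tick 5: prefer A, take plank from A; A=[apple] B=[-] C=[keg,knob,quill,axle,plank]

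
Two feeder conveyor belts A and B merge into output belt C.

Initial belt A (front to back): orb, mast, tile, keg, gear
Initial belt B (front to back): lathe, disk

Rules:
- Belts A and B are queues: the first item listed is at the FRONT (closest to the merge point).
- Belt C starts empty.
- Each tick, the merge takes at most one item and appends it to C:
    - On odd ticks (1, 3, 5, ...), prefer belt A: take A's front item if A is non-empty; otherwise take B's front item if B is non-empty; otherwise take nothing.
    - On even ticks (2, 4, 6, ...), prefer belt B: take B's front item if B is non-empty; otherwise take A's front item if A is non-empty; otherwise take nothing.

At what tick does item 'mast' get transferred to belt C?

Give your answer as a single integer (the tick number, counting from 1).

Answer: 3

Derivation:
Tick 1: prefer A, take orb from A; A=[mast,tile,keg,gear] B=[lathe,disk] C=[orb]
Tick 2: prefer B, take lathe from B; A=[mast,tile,keg,gear] B=[disk] C=[orb,lathe]
Tick 3: prefer A, take mast from A; A=[tile,keg,gear] B=[disk] C=[orb,lathe,mast]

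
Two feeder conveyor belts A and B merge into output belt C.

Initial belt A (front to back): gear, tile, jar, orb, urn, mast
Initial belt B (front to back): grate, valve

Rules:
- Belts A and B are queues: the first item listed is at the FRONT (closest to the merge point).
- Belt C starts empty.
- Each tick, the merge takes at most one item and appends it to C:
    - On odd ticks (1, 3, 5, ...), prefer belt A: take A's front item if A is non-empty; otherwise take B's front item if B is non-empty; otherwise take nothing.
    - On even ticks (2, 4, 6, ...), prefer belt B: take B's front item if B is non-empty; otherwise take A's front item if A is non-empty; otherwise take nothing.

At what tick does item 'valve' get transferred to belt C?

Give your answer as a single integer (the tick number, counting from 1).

Answer: 4

Derivation:
Tick 1: prefer A, take gear from A; A=[tile,jar,orb,urn,mast] B=[grate,valve] C=[gear]
Tick 2: prefer B, take grate from B; A=[tile,jar,orb,urn,mast] B=[valve] C=[gear,grate]
Tick 3: prefer A, take tile from A; A=[jar,orb,urn,mast] B=[valve] C=[gear,grate,tile]
Tick 4: prefer B, take valve from B; A=[jar,orb,urn,mast] B=[-] C=[gear,grate,tile,valve]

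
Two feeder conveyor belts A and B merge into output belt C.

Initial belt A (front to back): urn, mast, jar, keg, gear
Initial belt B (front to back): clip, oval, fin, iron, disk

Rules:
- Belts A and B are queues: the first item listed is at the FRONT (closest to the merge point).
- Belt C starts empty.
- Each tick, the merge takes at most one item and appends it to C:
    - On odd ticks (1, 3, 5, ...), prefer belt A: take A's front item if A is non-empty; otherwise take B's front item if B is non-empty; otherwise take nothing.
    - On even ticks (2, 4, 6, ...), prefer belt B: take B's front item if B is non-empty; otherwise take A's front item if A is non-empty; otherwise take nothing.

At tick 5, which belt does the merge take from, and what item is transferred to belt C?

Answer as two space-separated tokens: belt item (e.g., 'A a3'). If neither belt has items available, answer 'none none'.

Tick 1: prefer A, take urn from A; A=[mast,jar,keg,gear] B=[clip,oval,fin,iron,disk] C=[urn]
Tick 2: prefer B, take clip from B; A=[mast,jar,keg,gear] B=[oval,fin,iron,disk] C=[urn,clip]
Tick 3: prefer A, take mast from A; A=[jar,keg,gear] B=[oval,fin,iron,disk] C=[urn,clip,mast]
Tick 4: prefer B, take oval from B; A=[jar,keg,gear] B=[fin,iron,disk] C=[urn,clip,mast,oval]
Tick 5: prefer A, take jar from A; A=[keg,gear] B=[fin,iron,disk] C=[urn,clip,mast,oval,jar]

Answer: A jar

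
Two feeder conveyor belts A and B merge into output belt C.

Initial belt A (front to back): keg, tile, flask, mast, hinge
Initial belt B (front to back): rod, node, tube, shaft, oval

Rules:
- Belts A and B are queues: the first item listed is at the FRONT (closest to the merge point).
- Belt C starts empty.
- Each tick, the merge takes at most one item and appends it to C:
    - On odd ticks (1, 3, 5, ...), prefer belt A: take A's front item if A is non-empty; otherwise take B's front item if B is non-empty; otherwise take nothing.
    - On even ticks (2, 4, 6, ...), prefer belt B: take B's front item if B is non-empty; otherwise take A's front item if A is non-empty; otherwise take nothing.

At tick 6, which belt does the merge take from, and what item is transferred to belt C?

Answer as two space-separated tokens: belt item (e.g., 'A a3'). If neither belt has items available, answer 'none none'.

Tick 1: prefer A, take keg from A; A=[tile,flask,mast,hinge] B=[rod,node,tube,shaft,oval] C=[keg]
Tick 2: prefer B, take rod from B; A=[tile,flask,mast,hinge] B=[node,tube,shaft,oval] C=[keg,rod]
Tick 3: prefer A, take tile from A; A=[flask,mast,hinge] B=[node,tube,shaft,oval] C=[keg,rod,tile]
Tick 4: prefer B, take node from B; A=[flask,mast,hinge] B=[tube,shaft,oval] C=[keg,rod,tile,node]
Tick 5: prefer A, take flask from A; A=[mast,hinge] B=[tube,shaft,oval] C=[keg,rod,tile,node,flask]
Tick 6: prefer B, take tube from B; A=[mast,hinge] B=[shaft,oval] C=[keg,rod,tile,node,flask,tube]

Answer: B tube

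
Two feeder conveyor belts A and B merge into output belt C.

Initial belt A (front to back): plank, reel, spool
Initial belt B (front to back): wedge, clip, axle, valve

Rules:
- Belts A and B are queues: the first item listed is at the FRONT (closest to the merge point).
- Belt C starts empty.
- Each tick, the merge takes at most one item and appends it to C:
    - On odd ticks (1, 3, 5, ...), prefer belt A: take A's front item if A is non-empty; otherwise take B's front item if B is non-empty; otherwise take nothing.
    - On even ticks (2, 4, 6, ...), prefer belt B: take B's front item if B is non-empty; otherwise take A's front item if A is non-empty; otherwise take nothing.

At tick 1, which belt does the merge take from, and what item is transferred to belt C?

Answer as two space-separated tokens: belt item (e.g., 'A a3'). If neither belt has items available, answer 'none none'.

Answer: A plank

Derivation:
Tick 1: prefer A, take plank from A; A=[reel,spool] B=[wedge,clip,axle,valve] C=[plank]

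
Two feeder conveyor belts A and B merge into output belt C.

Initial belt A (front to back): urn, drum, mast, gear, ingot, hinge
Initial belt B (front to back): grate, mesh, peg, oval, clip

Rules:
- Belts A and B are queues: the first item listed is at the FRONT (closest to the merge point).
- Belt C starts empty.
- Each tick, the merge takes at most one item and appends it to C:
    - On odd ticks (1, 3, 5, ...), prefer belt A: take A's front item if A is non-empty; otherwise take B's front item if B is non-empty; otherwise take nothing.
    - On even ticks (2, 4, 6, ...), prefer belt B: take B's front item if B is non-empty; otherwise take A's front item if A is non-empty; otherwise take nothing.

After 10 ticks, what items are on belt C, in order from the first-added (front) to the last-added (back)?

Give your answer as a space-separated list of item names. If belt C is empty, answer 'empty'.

Tick 1: prefer A, take urn from A; A=[drum,mast,gear,ingot,hinge] B=[grate,mesh,peg,oval,clip] C=[urn]
Tick 2: prefer B, take grate from B; A=[drum,mast,gear,ingot,hinge] B=[mesh,peg,oval,clip] C=[urn,grate]
Tick 3: prefer A, take drum from A; A=[mast,gear,ingot,hinge] B=[mesh,peg,oval,clip] C=[urn,grate,drum]
Tick 4: prefer B, take mesh from B; A=[mast,gear,ingot,hinge] B=[peg,oval,clip] C=[urn,grate,drum,mesh]
Tick 5: prefer A, take mast from A; A=[gear,ingot,hinge] B=[peg,oval,clip] C=[urn,grate,drum,mesh,mast]
Tick 6: prefer B, take peg from B; A=[gear,ingot,hinge] B=[oval,clip] C=[urn,grate,drum,mesh,mast,peg]
Tick 7: prefer A, take gear from A; A=[ingot,hinge] B=[oval,clip] C=[urn,grate,drum,mesh,mast,peg,gear]
Tick 8: prefer B, take oval from B; A=[ingot,hinge] B=[clip] C=[urn,grate,drum,mesh,mast,peg,gear,oval]
Tick 9: prefer A, take ingot from A; A=[hinge] B=[clip] C=[urn,grate,drum,mesh,mast,peg,gear,oval,ingot]
Tick 10: prefer B, take clip from B; A=[hinge] B=[-] C=[urn,grate,drum,mesh,mast,peg,gear,oval,ingot,clip]

Answer: urn grate drum mesh mast peg gear oval ingot clip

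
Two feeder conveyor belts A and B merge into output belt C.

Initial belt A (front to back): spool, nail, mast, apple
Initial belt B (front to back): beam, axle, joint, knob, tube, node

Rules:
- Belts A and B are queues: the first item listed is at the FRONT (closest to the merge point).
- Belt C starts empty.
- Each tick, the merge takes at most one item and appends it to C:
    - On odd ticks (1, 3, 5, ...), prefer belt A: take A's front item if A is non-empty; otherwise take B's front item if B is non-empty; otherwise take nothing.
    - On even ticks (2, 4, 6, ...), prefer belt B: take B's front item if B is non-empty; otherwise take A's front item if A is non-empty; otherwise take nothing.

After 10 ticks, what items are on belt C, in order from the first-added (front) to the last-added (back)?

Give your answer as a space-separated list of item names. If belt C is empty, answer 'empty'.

Answer: spool beam nail axle mast joint apple knob tube node

Derivation:
Tick 1: prefer A, take spool from A; A=[nail,mast,apple] B=[beam,axle,joint,knob,tube,node] C=[spool]
Tick 2: prefer B, take beam from B; A=[nail,mast,apple] B=[axle,joint,knob,tube,node] C=[spool,beam]
Tick 3: prefer A, take nail from A; A=[mast,apple] B=[axle,joint,knob,tube,node] C=[spool,beam,nail]
Tick 4: prefer B, take axle from B; A=[mast,apple] B=[joint,knob,tube,node] C=[spool,beam,nail,axle]
Tick 5: prefer A, take mast from A; A=[apple] B=[joint,knob,tube,node] C=[spool,beam,nail,axle,mast]
Tick 6: prefer B, take joint from B; A=[apple] B=[knob,tube,node] C=[spool,beam,nail,axle,mast,joint]
Tick 7: prefer A, take apple from A; A=[-] B=[knob,tube,node] C=[spool,beam,nail,axle,mast,joint,apple]
Tick 8: prefer B, take knob from B; A=[-] B=[tube,node] C=[spool,beam,nail,axle,mast,joint,apple,knob]
Tick 9: prefer A, take tube from B; A=[-] B=[node] C=[spool,beam,nail,axle,mast,joint,apple,knob,tube]
Tick 10: prefer B, take node from B; A=[-] B=[-] C=[spool,beam,nail,axle,mast,joint,apple,knob,tube,node]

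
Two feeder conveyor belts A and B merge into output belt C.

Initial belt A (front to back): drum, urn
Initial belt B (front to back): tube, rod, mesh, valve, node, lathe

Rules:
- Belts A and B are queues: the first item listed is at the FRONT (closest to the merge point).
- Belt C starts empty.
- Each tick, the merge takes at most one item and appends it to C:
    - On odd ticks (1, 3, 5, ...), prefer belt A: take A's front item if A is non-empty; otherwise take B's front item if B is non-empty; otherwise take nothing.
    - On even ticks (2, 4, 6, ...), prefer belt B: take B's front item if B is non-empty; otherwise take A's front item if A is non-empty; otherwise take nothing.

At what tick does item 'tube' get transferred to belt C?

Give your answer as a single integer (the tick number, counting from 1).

Tick 1: prefer A, take drum from A; A=[urn] B=[tube,rod,mesh,valve,node,lathe] C=[drum]
Tick 2: prefer B, take tube from B; A=[urn] B=[rod,mesh,valve,node,lathe] C=[drum,tube]

Answer: 2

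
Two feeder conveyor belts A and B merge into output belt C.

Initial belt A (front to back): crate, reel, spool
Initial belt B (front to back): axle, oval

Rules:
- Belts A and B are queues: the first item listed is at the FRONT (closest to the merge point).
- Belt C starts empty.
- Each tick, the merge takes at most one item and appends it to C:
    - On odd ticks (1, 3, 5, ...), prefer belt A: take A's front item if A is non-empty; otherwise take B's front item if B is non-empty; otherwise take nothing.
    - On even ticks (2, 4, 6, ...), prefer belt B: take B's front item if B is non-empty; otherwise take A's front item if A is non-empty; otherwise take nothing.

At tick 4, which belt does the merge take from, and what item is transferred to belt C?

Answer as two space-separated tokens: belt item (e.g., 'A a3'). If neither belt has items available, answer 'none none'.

Tick 1: prefer A, take crate from A; A=[reel,spool] B=[axle,oval] C=[crate]
Tick 2: prefer B, take axle from B; A=[reel,spool] B=[oval] C=[crate,axle]
Tick 3: prefer A, take reel from A; A=[spool] B=[oval] C=[crate,axle,reel]
Tick 4: prefer B, take oval from B; A=[spool] B=[-] C=[crate,axle,reel,oval]

Answer: B oval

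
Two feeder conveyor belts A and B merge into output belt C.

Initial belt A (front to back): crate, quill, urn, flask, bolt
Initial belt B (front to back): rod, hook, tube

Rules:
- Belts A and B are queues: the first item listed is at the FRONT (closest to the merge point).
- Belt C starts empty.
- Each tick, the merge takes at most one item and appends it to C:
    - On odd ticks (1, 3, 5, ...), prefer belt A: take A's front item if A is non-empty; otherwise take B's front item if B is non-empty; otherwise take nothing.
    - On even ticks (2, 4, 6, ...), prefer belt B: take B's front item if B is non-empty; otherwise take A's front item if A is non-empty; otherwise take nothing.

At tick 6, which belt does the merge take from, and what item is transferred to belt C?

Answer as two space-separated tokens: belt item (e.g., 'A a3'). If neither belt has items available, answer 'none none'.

Tick 1: prefer A, take crate from A; A=[quill,urn,flask,bolt] B=[rod,hook,tube] C=[crate]
Tick 2: prefer B, take rod from B; A=[quill,urn,flask,bolt] B=[hook,tube] C=[crate,rod]
Tick 3: prefer A, take quill from A; A=[urn,flask,bolt] B=[hook,tube] C=[crate,rod,quill]
Tick 4: prefer B, take hook from B; A=[urn,flask,bolt] B=[tube] C=[crate,rod,quill,hook]
Tick 5: prefer A, take urn from A; A=[flask,bolt] B=[tube] C=[crate,rod,quill,hook,urn]
Tick 6: prefer B, take tube from B; A=[flask,bolt] B=[-] C=[crate,rod,quill,hook,urn,tube]

Answer: B tube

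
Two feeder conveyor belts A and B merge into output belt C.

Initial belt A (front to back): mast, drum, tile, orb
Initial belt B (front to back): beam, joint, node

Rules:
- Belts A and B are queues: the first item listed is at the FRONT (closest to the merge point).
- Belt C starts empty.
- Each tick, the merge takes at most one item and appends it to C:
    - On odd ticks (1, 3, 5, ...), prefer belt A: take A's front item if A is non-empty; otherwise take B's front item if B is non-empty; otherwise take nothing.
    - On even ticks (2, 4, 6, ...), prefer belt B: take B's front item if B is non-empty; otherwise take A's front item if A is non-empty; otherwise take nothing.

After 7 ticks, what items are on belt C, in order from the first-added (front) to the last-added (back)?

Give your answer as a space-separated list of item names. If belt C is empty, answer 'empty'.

Tick 1: prefer A, take mast from A; A=[drum,tile,orb] B=[beam,joint,node] C=[mast]
Tick 2: prefer B, take beam from B; A=[drum,tile,orb] B=[joint,node] C=[mast,beam]
Tick 3: prefer A, take drum from A; A=[tile,orb] B=[joint,node] C=[mast,beam,drum]
Tick 4: prefer B, take joint from B; A=[tile,orb] B=[node] C=[mast,beam,drum,joint]
Tick 5: prefer A, take tile from A; A=[orb] B=[node] C=[mast,beam,drum,joint,tile]
Tick 6: prefer B, take node from B; A=[orb] B=[-] C=[mast,beam,drum,joint,tile,node]
Tick 7: prefer A, take orb from A; A=[-] B=[-] C=[mast,beam,drum,joint,tile,node,orb]

Answer: mast beam drum joint tile node orb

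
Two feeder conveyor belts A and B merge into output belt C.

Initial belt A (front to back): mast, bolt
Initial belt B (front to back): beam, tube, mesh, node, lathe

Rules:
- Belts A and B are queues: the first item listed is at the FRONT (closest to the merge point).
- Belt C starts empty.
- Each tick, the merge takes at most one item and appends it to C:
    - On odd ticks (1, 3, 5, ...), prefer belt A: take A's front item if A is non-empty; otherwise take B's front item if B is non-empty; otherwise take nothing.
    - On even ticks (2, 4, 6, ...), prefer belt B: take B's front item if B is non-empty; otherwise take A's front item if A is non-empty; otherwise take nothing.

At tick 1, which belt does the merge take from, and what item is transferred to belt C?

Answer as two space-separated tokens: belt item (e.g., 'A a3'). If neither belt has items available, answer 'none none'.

Tick 1: prefer A, take mast from A; A=[bolt] B=[beam,tube,mesh,node,lathe] C=[mast]

Answer: A mast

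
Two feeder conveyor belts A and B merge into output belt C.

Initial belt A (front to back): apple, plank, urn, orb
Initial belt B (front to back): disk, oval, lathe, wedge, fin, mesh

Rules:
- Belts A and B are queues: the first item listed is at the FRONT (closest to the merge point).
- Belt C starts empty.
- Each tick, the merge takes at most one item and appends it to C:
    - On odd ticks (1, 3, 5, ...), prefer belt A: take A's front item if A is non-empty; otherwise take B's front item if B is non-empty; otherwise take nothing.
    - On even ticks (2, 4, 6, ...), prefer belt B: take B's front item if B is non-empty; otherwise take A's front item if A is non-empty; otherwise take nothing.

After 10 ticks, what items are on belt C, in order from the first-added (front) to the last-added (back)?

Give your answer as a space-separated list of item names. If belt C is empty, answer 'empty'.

Tick 1: prefer A, take apple from A; A=[plank,urn,orb] B=[disk,oval,lathe,wedge,fin,mesh] C=[apple]
Tick 2: prefer B, take disk from B; A=[plank,urn,orb] B=[oval,lathe,wedge,fin,mesh] C=[apple,disk]
Tick 3: prefer A, take plank from A; A=[urn,orb] B=[oval,lathe,wedge,fin,mesh] C=[apple,disk,plank]
Tick 4: prefer B, take oval from B; A=[urn,orb] B=[lathe,wedge,fin,mesh] C=[apple,disk,plank,oval]
Tick 5: prefer A, take urn from A; A=[orb] B=[lathe,wedge,fin,mesh] C=[apple,disk,plank,oval,urn]
Tick 6: prefer B, take lathe from B; A=[orb] B=[wedge,fin,mesh] C=[apple,disk,plank,oval,urn,lathe]
Tick 7: prefer A, take orb from A; A=[-] B=[wedge,fin,mesh] C=[apple,disk,plank,oval,urn,lathe,orb]
Tick 8: prefer B, take wedge from B; A=[-] B=[fin,mesh] C=[apple,disk,plank,oval,urn,lathe,orb,wedge]
Tick 9: prefer A, take fin from B; A=[-] B=[mesh] C=[apple,disk,plank,oval,urn,lathe,orb,wedge,fin]
Tick 10: prefer B, take mesh from B; A=[-] B=[-] C=[apple,disk,plank,oval,urn,lathe,orb,wedge,fin,mesh]

Answer: apple disk plank oval urn lathe orb wedge fin mesh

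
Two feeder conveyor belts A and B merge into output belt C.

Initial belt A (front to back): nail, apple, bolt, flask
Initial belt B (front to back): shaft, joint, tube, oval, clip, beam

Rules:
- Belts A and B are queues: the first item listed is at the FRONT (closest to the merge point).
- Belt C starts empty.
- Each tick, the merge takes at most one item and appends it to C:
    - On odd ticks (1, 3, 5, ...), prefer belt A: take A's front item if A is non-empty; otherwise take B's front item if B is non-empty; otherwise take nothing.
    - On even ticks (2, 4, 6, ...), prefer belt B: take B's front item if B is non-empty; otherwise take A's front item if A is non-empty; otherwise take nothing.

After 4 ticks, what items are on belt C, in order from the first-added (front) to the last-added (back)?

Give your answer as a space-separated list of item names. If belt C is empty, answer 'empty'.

Tick 1: prefer A, take nail from A; A=[apple,bolt,flask] B=[shaft,joint,tube,oval,clip,beam] C=[nail]
Tick 2: prefer B, take shaft from B; A=[apple,bolt,flask] B=[joint,tube,oval,clip,beam] C=[nail,shaft]
Tick 3: prefer A, take apple from A; A=[bolt,flask] B=[joint,tube,oval,clip,beam] C=[nail,shaft,apple]
Tick 4: prefer B, take joint from B; A=[bolt,flask] B=[tube,oval,clip,beam] C=[nail,shaft,apple,joint]

Answer: nail shaft apple joint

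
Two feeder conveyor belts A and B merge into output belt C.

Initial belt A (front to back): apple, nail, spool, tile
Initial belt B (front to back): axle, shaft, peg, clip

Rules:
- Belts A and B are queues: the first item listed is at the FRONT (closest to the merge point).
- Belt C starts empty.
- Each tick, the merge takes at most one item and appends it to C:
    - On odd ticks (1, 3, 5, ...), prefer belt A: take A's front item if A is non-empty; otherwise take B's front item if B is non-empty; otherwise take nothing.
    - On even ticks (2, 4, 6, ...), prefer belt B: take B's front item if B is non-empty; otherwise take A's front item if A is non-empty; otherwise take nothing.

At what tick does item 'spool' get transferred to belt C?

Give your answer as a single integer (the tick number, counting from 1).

Tick 1: prefer A, take apple from A; A=[nail,spool,tile] B=[axle,shaft,peg,clip] C=[apple]
Tick 2: prefer B, take axle from B; A=[nail,spool,tile] B=[shaft,peg,clip] C=[apple,axle]
Tick 3: prefer A, take nail from A; A=[spool,tile] B=[shaft,peg,clip] C=[apple,axle,nail]
Tick 4: prefer B, take shaft from B; A=[spool,tile] B=[peg,clip] C=[apple,axle,nail,shaft]
Tick 5: prefer A, take spool from A; A=[tile] B=[peg,clip] C=[apple,axle,nail,shaft,spool]

Answer: 5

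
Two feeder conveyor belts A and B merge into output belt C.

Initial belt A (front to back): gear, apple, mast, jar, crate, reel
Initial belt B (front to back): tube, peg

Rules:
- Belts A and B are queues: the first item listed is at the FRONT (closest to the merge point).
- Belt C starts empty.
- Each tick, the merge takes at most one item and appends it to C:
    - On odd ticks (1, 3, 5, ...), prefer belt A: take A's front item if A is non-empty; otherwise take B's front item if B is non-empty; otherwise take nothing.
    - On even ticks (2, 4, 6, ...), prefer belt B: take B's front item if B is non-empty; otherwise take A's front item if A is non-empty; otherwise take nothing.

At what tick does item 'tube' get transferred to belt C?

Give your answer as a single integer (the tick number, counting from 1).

Tick 1: prefer A, take gear from A; A=[apple,mast,jar,crate,reel] B=[tube,peg] C=[gear]
Tick 2: prefer B, take tube from B; A=[apple,mast,jar,crate,reel] B=[peg] C=[gear,tube]

Answer: 2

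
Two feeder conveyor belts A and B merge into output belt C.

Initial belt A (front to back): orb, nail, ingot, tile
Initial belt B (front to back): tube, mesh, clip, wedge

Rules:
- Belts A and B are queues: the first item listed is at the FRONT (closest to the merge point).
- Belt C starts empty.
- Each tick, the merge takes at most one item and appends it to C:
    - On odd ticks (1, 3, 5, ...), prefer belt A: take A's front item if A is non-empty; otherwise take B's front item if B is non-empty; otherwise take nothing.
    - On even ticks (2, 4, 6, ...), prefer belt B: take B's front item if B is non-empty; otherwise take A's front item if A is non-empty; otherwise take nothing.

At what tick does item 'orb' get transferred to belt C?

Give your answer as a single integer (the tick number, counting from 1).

Answer: 1

Derivation:
Tick 1: prefer A, take orb from A; A=[nail,ingot,tile] B=[tube,mesh,clip,wedge] C=[orb]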